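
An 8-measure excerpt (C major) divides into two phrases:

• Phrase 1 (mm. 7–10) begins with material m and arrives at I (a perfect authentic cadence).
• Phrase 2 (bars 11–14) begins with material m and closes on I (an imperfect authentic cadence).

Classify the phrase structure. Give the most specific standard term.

The second phrase closes with an imperfect authentic cadence, which is not stronger than the first phrase's perfect authentic cadence; without a weak→strong cadential pair there is no antecedent–consequent relationship, so this is a phrase group rather than a period.

phrase group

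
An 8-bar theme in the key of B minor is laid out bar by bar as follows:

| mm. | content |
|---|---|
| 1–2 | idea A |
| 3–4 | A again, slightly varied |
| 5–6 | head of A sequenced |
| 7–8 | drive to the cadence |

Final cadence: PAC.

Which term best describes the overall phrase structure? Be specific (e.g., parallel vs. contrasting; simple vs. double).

Basic idea (mm. 1–2) + its repetition (mm. 3–4) form the presentation; fragmentation and cadence (mm. 5-8) form the continuation — the 8-bar whole is a sentence.

sentence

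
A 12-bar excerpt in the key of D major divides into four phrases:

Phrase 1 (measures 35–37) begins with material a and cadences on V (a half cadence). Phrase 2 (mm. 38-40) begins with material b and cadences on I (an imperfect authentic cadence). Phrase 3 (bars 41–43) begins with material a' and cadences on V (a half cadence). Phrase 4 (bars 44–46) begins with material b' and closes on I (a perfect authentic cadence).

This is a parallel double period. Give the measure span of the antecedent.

measures 35–40

In a double period the first pair of phrases (ending imperfect authentic cadence) is the large antecedent and the second pair (ending perfect authentic cadence) is the large consequent; the antecedent is measures 35–40.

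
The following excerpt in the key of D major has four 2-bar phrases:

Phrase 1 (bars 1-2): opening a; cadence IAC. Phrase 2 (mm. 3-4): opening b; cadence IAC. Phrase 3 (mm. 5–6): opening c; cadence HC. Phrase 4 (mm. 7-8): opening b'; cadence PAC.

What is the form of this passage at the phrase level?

Four phrases in two halves: the first half (measures 1–4) ends with an imperfect authentic cadence, the second (bars 5-8) with a perfect authentic cadence — a large antecedent–consequent pair, i.e. a double period.
Phrase 3 begins with different material from phrase 1, making it contrasting.

contrasting double period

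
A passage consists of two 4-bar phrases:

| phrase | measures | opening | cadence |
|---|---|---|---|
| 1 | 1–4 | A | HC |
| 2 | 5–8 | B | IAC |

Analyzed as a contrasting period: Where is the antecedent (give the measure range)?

measures 1–4

The antecedent is the phrase ending with the weaker cadence (half cadence, phrase 1) and the consequent the one ending more conclusively (imperfect authentic cadence, phrase 2); the antecedent is measures 1–4.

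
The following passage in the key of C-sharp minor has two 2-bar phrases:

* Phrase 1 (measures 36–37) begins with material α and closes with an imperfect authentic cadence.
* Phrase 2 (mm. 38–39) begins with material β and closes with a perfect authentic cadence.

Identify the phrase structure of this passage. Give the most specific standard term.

Phrase 1 ends with an imperfect authentic cadence (weaker) and phrase 2 with a perfect authentic cadence (stronger): antecedent + consequent = a period.
The two phrases open with different material (α / β), so the period is contrasting.

contrasting period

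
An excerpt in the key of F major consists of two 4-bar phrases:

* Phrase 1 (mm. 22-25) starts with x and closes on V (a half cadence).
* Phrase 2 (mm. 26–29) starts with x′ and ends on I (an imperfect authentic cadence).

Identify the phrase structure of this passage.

parallel period

Phrase 1 ends with a half cadence (weaker) and phrase 2 with an imperfect authentic cadence (stronger): antecedent + consequent = a period.
The two phrases open with the same material (x / x′), so the period is parallel.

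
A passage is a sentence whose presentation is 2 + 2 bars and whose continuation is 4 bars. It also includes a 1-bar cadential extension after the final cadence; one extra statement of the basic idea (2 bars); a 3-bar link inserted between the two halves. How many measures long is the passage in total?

Basic sentence: 2 + 2 + 4 = 8 bars.
8 (basic form) + 1 (cadential extension) + 2 (extra statement) + 3 (link) = 14.

14 measures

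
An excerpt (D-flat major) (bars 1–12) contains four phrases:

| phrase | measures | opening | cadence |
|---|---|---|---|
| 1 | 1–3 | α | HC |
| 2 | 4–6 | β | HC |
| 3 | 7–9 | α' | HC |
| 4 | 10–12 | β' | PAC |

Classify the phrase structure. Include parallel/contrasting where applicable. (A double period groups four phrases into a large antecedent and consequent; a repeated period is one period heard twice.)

Four phrases in two halves: the first half (bars 1-6) ends with a half cadence, the second (mm. 7–12) with a perfect authentic cadence — a large antecedent–consequent pair, i.e. a double period.
Phrase 3 begins with the same material as phrase 1, making it parallel.

parallel double period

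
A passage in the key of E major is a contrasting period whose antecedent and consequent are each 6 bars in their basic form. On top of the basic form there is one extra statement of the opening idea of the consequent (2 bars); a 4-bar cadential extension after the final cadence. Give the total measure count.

Basic contrasting period: 6 + 6 = 12 bars.
12 (basic form) + 2 (extra statement) + 4 (cadential extension) = 18.

18 measures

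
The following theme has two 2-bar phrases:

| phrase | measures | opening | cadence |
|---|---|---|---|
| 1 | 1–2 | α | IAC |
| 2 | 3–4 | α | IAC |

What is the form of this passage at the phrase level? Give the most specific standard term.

Both phrases have the same opening (α) and the same cadence (imperfect authentic cadence): the second is a restatement, not a consequent, so this is a repeated phrase rather than a period.

repeated phrase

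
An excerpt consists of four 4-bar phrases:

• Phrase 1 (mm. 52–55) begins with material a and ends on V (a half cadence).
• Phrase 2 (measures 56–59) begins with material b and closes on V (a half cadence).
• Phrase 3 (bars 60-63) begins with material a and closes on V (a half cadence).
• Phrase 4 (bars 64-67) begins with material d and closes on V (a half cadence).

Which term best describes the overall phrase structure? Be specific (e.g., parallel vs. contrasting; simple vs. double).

Phrase 4 ends with a half cadence, no stronger than phrase 2's half cadence, so the four phrases do not form a double period; nor do phrases 3–4 duplicate 1–2, so it is not a repeated period. With no phrase reaching a conclusive cadence, the passage is a phrase group.

phrase group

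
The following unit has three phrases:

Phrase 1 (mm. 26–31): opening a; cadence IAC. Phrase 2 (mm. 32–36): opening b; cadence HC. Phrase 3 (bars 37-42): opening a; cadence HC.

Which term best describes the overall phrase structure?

The final phrase closes with a half cadence, which is not stronger than the preceding half cadence; the 3 phrases lack an overall antecedent–consequent design and so form a phrase group.

phrase group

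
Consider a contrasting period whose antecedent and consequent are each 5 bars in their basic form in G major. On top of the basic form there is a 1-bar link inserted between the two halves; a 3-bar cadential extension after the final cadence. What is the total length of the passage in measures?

Basic contrasting period: 5 + 5 = 10 bars.
10 (basic form) + 1 (link) + 3 (cadential extension) = 14.

14 measures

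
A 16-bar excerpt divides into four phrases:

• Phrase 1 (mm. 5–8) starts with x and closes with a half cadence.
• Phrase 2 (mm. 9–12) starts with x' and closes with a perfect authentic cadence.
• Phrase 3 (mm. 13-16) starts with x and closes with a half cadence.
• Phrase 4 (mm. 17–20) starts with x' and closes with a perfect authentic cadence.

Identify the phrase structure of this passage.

The cadence pattern HC–PAC–HC–PAC is weak–strong twice, and phrases 3–4 restate phrases 1–2: a period heard twice, not a double period (which would end weakly at phrase 2).

repeated period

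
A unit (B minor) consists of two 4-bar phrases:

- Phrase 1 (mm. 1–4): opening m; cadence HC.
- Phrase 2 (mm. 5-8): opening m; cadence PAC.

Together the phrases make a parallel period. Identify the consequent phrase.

The phrase ending with the weaker cadence (half cadence) is the antecedent; the one ending more conclusively (perfect authentic cadence) is the consequent. The consequent is phrase 2.

phrase 2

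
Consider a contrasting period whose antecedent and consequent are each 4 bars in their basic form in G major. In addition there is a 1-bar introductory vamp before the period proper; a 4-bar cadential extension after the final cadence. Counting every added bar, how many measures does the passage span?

Basic contrasting period: 4 + 4 = 8 bars.
8 (basic form) + 1 (introduction) + 4 (cadential extension) = 13.

13 measures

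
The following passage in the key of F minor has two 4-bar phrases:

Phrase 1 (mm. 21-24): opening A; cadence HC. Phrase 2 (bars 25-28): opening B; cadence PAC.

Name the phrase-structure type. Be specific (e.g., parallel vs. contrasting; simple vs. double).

contrasting period

Phrase 1 ends with a half cadence (weaker) and phrase 2 with a perfect authentic cadence (stronger): antecedent + consequent = a period.
The two phrases open with different material (A / B), so the period is contrasting.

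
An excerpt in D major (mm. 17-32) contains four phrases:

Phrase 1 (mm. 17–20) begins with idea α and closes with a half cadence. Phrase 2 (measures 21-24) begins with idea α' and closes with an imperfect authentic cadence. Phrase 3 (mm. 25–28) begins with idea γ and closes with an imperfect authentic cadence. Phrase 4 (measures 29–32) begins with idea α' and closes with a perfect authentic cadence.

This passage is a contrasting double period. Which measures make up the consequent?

In a double period the four phrases pair into a large antecedent (phrases 1–2, ending imperfect authentic cadence) and a large consequent (phrases 3–4, ending perfect authentic cadence). The consequent spans bars 25-32.

measures 25–32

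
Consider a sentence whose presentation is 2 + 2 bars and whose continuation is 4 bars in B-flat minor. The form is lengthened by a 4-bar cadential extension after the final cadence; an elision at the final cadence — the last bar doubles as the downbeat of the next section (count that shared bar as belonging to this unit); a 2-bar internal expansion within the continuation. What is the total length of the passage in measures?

Basic sentence: 2 + 2 + 4 = 8 bars.
8 (basic form) + 4 (cadential extension) + 2 (internal expansion) = 14.
The elision shares a bar with the next section but does not change this unit's count.

14 measures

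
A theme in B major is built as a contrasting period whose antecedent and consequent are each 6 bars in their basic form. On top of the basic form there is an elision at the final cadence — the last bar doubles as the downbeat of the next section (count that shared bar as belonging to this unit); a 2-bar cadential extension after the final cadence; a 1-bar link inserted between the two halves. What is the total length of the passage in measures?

15 measures

Basic contrasting period: 6 + 6 = 12 bars.
12 (basic form) + 2 (cadential extension) + 1 (link) = 15.
The elision shares a bar with the next section but does not change this unit's count.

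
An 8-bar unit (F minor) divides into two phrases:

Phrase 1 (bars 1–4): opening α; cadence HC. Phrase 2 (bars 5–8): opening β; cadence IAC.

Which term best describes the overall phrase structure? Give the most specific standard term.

contrasting period

Phrase 1 ends with a half cadence (weaker) and phrase 2 with an imperfect authentic cadence (stronger): antecedent + consequent = a period.
The two phrases open with different material (α / β), so the period is contrasting.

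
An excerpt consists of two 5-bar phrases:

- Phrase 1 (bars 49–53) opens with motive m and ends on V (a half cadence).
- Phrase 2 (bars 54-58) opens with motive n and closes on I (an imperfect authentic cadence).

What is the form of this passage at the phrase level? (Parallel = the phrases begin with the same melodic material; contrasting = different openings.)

contrasting period

Phrase 1 ends with a half cadence (weaker) and phrase 2 with an imperfect authentic cadence (stronger): antecedent + consequent = a period.
The two phrases open with different material (m / n), so the period is contrasting.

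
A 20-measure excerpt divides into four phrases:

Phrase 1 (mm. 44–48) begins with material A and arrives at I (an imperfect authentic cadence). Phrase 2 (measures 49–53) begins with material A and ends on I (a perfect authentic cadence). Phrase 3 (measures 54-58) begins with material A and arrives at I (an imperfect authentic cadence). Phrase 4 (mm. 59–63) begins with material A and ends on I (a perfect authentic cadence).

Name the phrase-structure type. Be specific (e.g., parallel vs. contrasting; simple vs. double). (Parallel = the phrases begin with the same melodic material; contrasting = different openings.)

The cadence pattern IAC–PAC–IAC–PAC is weak–strong twice, and phrases 3–4 restate phrases 1–2: a period heard twice, not a double period (which would end weakly at phrase 2).

repeated period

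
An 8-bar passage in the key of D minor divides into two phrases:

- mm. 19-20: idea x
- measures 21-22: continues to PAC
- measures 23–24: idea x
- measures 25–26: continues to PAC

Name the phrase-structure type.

Both phrases have the same opening (x) and the same cadence (perfect authentic cadence): the second is a restatement, not a consequent, so this is a repeated phrase rather than a period.

repeated phrase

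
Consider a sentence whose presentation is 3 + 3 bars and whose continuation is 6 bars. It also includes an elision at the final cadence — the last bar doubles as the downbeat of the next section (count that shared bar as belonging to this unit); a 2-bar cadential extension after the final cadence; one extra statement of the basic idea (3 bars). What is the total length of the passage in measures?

17 measures

Basic sentence: 3 + 3 + 6 = 12 bars.
12 (basic form) + 2 (cadential extension) + 3 (extra statement) = 17.
The elision shares a bar with the next section but does not change this unit's count.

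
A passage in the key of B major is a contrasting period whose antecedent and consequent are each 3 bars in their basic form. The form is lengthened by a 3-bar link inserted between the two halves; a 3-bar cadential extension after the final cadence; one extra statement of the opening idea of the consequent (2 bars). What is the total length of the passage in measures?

Basic contrasting period: 3 + 3 = 6 bars.
6 (basic form) + 3 (link) + 3 (cadential extension) + 2 (extra statement) = 14.

14 measures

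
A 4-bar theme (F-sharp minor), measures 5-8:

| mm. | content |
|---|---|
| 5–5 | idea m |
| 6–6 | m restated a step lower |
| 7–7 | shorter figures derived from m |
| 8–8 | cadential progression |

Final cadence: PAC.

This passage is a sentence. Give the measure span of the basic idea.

measures 5–5

The presentation of a sentence is the basic idea (m. 5) plus its repetition (m. 6); the basic idea is therefore m. 5.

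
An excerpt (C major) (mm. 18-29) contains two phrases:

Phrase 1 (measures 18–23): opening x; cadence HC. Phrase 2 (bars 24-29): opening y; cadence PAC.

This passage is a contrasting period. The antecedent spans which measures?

The antecedent is the phrase ending with the weaker cadence (half cadence, phrase 1) and the consequent the one ending more conclusively (perfect authentic cadence, phrase 2); the antecedent is mm. 18–23.

measures 18–23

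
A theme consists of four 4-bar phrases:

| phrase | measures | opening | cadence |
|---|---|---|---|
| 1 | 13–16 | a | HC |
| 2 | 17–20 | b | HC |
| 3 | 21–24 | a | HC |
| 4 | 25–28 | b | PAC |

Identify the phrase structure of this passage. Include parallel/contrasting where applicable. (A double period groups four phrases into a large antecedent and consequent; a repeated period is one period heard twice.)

Four phrases in two halves: the first half (measures 13-20) ends with a half cadence, the second (mm. 21–28) with a perfect authentic cadence — a large antecedent–consequent pair, i.e. a double period.
Phrase 3 begins with the same material as phrase 1, making it parallel.

parallel double period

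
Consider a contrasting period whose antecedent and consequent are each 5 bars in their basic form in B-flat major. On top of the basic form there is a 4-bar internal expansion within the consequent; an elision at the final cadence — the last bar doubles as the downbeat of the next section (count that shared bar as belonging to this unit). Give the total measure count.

Basic contrasting period: 5 + 5 = 10 bars.
10 (basic form) + 4 (internal expansion) = 14.
The elision shares a bar with the next section but does not change this unit's count.

14 measures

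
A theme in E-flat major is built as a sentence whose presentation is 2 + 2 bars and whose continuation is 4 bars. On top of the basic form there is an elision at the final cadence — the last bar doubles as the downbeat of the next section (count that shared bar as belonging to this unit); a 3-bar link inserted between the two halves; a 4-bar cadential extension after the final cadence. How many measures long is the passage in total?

Basic sentence: 2 + 2 + 4 = 8 bars.
8 (basic form) + 3 (link) + 4 (cadential extension) = 15.
The elision shares a bar with the next section but does not change this unit's count.

15 measures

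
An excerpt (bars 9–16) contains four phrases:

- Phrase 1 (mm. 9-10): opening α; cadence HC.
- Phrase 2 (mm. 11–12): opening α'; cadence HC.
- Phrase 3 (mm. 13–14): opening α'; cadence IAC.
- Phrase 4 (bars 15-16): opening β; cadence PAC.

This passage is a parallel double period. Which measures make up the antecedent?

measures 9–12

In a double period the four phrases pair into a large antecedent (phrases 1–2, ending half cadence) and a large consequent (phrases 3–4, ending perfect authentic cadence). The antecedent spans bars 9-12.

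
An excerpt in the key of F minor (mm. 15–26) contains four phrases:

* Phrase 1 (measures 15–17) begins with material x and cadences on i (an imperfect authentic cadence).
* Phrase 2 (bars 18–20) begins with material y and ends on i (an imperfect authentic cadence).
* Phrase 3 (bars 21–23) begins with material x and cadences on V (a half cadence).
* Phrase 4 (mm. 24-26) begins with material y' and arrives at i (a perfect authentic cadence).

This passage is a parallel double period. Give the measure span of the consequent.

In a double period the four phrases pair into a large antecedent (phrases 1–2, ending imperfect authentic cadence) and a large consequent (phrases 3–4, ending perfect authentic cadence). The consequent spans mm. 21–26.

measures 21–26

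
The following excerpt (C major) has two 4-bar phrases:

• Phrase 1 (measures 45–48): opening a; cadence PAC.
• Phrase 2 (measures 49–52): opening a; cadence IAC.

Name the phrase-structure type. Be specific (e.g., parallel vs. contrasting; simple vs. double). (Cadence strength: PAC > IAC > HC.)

phrase group

The second phrase closes with an imperfect authentic cadence, which is not stronger than the first phrase's perfect authentic cadence; without a weak→strong cadential pair there is no antecedent–consequent relationship, so this is a phrase group rather than a period.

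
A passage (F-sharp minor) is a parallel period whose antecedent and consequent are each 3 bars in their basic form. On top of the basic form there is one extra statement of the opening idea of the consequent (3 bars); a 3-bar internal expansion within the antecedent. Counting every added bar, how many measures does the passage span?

Basic parallel period: 3 + 3 = 6 bars.
6 (basic form) + 3 (extra statement) + 3 (internal expansion) = 12.

12 measures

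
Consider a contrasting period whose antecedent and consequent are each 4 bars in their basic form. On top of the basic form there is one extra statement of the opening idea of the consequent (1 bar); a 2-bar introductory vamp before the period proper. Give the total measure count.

Basic contrasting period: 4 + 4 = 8 bars.
8 (basic form) + 1 (extra statement) + 2 (introduction) = 11.

11 measures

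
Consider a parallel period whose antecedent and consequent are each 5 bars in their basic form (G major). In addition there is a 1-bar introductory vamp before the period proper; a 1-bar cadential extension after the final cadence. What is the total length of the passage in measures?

Basic parallel period: 5 + 5 = 10 bars.
10 (basic form) + 1 (introduction) + 1 (cadential extension) = 12.

12 measures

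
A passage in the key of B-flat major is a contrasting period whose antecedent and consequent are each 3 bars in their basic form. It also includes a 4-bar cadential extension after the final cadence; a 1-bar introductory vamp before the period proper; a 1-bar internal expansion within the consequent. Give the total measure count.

Basic contrasting period: 3 + 3 = 6 bars.
6 (basic form) + 4 (cadential extension) + 1 (introduction) + 1 (internal expansion) = 12.

12 measures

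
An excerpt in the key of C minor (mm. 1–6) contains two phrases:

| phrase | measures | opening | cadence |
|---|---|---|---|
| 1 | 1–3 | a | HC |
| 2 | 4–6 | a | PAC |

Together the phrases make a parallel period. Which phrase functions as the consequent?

phrase 2

The phrase ending with the weaker cadence (half cadence) is the antecedent; the one ending more conclusively (perfect authentic cadence) is the consequent. The consequent is phrase 2.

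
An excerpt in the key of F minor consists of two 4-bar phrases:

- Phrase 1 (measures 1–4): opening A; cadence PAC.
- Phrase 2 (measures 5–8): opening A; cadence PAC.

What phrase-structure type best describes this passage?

Both phrases have the same opening (A) and the same cadence (perfect authentic cadence): the second is a restatement, not a consequent, so this is a repeated phrase rather than a period.

repeated phrase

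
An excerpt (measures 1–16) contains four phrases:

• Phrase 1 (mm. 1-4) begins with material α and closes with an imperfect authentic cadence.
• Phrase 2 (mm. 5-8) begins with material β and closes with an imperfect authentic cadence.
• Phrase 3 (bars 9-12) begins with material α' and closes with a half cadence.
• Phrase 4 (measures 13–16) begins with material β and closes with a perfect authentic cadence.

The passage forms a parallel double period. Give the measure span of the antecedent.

In a double period the first pair of phrases (ending imperfect authentic cadence) is the large antecedent and the second pair (ending perfect authentic cadence) is the large consequent; the antecedent is measures 1–8.

measures 1–8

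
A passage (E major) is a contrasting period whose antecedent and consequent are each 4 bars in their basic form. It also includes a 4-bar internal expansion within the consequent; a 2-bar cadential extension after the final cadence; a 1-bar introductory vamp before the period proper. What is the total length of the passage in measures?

Basic contrasting period: 4 + 4 = 8 bars.
8 (basic form) + 4 (internal expansion) + 2 (cadential extension) + 1 (introduction) = 15.

15 measures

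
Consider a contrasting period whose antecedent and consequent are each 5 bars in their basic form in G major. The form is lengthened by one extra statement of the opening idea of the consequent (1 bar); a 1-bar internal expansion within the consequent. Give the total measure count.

12 measures

Basic contrasting period: 5 + 5 = 10 bars.
10 (basic form) + 1 (extra statement) + 1 (internal expansion) = 12.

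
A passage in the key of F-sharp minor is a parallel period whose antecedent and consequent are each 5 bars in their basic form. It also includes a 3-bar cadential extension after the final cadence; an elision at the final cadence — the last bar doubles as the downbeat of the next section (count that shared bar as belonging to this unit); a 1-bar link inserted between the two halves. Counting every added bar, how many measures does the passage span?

14 measures

Basic parallel period: 5 + 5 = 10 bars.
10 (basic form) + 3 (cadential extension) + 1 (link) = 14.
The elision shares a bar with the next section but does not change this unit's count.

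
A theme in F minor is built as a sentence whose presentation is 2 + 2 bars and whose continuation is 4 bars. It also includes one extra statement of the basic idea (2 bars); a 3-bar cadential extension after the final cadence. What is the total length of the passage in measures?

Basic sentence: 2 + 2 + 4 = 8 bars.
8 (basic form) + 2 (extra statement) + 3 (cadential extension) = 13.

13 measures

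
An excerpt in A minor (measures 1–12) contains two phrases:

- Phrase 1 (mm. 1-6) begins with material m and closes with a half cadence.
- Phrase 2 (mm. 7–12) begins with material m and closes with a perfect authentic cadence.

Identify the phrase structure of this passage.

parallel period

Phrase 1 ends with a half cadence (weaker) and phrase 2 with a perfect authentic cadence (stronger): antecedent + consequent = a period.
The two phrases open with the same material (m / m), so the period is parallel.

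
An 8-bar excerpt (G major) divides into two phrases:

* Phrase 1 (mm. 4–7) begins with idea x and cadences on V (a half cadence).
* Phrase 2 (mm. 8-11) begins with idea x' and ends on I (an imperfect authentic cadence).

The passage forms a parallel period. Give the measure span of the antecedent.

measures 4–7

The phrase ending with the weaker cadence (half cadence) is the antecedent; the one ending more conclusively (imperfect authentic cadence) is the consequent. The antecedent is measures 4–7.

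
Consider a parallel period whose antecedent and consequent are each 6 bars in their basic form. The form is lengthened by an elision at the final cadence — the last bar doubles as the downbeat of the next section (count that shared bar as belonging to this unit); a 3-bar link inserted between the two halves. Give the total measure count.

Basic parallel period: 6 + 6 = 12 bars.
12 (basic form) + 3 (link) = 15.
The elision shares a bar with the next section but does not change this unit's count.

15 measures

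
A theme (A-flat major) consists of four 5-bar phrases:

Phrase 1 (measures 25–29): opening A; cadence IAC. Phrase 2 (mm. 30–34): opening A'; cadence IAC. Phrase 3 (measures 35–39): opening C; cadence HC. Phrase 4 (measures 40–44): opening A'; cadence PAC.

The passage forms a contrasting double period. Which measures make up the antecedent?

In a double period the four phrases pair into a large antecedent (phrases 1–2, ending imperfect authentic cadence) and a large consequent (phrases 3–4, ending perfect authentic cadence). The antecedent spans mm. 25-34.

measures 25–34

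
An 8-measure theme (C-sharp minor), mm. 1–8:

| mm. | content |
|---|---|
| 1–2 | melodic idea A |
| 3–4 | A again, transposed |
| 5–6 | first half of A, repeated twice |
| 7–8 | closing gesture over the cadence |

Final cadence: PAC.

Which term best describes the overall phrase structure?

Basic idea (mm. 1–2) + its repetition (mm. 3–4) form the presentation; fragmentation and cadence (measures 5-8) form the continuation — the 8-bar whole is a sentence.

sentence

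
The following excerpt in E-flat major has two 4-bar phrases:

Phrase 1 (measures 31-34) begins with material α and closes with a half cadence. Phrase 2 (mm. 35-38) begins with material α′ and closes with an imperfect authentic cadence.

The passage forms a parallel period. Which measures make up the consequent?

measures 35–38

The phrase ending with the weaker cadence (half cadence) is the antecedent; the one ending more conclusively (imperfect authentic cadence) is the consequent. The consequent is measures 35–38.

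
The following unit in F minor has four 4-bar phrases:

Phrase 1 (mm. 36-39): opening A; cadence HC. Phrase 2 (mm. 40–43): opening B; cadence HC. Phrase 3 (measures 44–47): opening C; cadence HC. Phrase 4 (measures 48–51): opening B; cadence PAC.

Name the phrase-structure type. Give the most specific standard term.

Four phrases in two halves: the first half (mm. 36–43) ends with a half cadence, the second (measures 44-51) with a perfect authentic cadence — a large antecedent–consequent pair, i.e. a double period.
Phrase 3 begins with different material from phrase 1, making it contrasting.

contrasting double period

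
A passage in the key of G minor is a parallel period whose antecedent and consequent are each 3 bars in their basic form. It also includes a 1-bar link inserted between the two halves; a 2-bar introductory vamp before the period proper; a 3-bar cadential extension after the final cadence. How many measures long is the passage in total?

12 measures

Basic parallel period: 3 + 3 = 6 bars.
6 (basic form) + 1 (link) + 2 (introduction) + 3 (cadential extension) = 12.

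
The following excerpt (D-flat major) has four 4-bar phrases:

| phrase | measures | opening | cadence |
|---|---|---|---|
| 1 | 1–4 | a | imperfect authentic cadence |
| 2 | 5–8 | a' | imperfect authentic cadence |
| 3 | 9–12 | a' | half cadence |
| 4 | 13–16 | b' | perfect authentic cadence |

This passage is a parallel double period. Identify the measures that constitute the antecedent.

In a double period the four phrases pair into a large antecedent (phrases 1–2, ending imperfect authentic cadence) and a large consequent (phrases 3–4, ending perfect authentic cadence). The antecedent spans mm. 1–8.

measures 1–8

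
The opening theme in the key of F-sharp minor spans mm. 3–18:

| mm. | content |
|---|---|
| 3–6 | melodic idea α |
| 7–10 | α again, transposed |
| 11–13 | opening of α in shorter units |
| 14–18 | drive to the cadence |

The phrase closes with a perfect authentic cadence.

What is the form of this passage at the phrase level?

Basic idea (measures 3–6) + its repetition (mm. 7–10) form the presentation; fragmentation and cadence (bars 11–18) form the continuation — the 16-bar whole is a sentence.

sentence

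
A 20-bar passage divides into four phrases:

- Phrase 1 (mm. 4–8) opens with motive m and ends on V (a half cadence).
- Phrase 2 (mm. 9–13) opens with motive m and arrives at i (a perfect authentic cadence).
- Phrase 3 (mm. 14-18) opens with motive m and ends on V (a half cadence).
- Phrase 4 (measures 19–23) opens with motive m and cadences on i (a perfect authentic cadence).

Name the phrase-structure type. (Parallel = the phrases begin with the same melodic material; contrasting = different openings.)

repeated period

The cadence pattern HC–PAC–HC–PAC is weak–strong twice, and phrases 3–4 restate phrases 1–2: a period heard twice, not a double period (which would end weakly at phrase 2).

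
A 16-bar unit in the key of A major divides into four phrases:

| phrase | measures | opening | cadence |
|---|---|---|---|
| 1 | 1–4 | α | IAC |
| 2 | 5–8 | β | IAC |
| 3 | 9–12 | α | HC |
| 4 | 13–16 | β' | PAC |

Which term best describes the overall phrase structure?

Four phrases in two halves: the first half (measures 1–8) ends with an imperfect authentic cadence, the second (mm. 9–16) with a perfect authentic cadence — a large antecedent–consequent pair, i.e. a double period.
Phrase 3 begins with the same material as phrase 1, making it parallel.

parallel double period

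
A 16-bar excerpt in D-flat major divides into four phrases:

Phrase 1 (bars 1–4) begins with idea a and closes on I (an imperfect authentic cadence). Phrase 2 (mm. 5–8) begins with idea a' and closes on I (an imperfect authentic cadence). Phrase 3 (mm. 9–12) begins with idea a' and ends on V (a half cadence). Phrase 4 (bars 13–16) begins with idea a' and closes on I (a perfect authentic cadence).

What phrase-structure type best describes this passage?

parallel double period

Four phrases in two halves: the first half (mm. 1–8) ends with an imperfect authentic cadence, the second (measures 9-16) with a perfect authentic cadence — a large antecedent–consequent pair, i.e. a double period.
Phrase 3 begins with the same material as phrase 1, making it parallel.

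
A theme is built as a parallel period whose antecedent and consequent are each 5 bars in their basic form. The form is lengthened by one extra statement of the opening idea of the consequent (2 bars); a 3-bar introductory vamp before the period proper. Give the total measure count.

15 measures

Basic parallel period: 5 + 5 = 10 bars.
10 (basic form) + 2 (extra statement) + 3 (introduction) = 15.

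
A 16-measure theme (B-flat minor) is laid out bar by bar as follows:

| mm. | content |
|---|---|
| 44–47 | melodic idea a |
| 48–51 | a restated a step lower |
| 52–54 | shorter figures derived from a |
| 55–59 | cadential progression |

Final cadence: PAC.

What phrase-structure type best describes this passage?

sentence

Basic idea (mm. 44–47) + its repetition (mm. 48–51) form the presentation; fragmentation and cadence (measures 52-59) form the continuation — the 16-bar whole is a sentence.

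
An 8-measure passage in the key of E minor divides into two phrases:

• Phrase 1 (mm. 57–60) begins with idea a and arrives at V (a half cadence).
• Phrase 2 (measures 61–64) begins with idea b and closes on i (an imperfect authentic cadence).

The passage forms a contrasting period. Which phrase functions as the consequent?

The phrase ending with the weaker cadence (half cadence) is the antecedent; the one ending more conclusively (imperfect authentic cadence) is the consequent. The consequent is phrase 2.

phrase 2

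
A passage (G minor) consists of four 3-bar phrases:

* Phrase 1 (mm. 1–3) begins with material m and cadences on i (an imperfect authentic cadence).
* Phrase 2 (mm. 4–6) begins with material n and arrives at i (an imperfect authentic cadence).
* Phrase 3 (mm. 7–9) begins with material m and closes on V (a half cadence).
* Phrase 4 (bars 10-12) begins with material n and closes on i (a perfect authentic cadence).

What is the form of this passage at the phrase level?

Four phrases in two halves: the first half (measures 1–6) ends with an imperfect authentic cadence, the second (mm. 7–12) with a perfect authentic cadence — a large antecedent–consequent pair, i.e. a double period.
Phrase 3 begins with the same material as phrase 1, making it parallel.

parallel double period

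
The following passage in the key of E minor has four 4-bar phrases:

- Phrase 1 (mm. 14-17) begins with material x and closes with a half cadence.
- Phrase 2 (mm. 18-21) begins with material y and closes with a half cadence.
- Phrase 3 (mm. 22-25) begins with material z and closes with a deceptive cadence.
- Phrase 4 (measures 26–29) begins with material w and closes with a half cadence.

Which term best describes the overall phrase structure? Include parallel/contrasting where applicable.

phrase group

Phrase 4 ends with a half cadence, no stronger than phrase 2's half cadence, so the four phrases do not form a double period; nor do phrases 3–4 duplicate 1–2, so it is not a repeated period. With no phrase reaching a conclusive cadence, the passage is a phrase group.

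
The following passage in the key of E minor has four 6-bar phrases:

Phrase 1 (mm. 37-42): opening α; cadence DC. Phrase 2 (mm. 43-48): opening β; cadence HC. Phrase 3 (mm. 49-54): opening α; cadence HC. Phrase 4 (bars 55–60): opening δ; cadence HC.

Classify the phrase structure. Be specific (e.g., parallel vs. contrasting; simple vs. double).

Phrase 4 ends with a half cadence, no stronger than phrase 2's half cadence, so the four phrases do not form a double period; nor do phrases 3–4 duplicate 1–2, so it is not a repeated period. With no phrase reaching a conclusive cadence, the passage is a phrase group.

phrase group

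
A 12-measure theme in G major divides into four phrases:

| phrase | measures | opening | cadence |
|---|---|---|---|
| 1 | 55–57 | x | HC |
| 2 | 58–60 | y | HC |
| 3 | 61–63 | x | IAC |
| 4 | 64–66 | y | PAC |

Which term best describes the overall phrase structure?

parallel double period

Four phrases in two halves: the first half (mm. 55–60) ends with a half cadence, the second (mm. 61–66) with a perfect authentic cadence — a large antecedent–consequent pair, i.e. a double period.
Phrase 3 begins with the same material as phrase 1, making it parallel.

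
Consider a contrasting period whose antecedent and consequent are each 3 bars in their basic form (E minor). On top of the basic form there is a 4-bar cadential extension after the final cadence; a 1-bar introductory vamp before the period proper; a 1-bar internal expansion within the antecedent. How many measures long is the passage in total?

12 measures

Basic contrasting period: 3 + 3 = 6 bars.
6 (basic form) + 4 (cadential extension) + 1 (introduction) + 1 (internal expansion) = 12.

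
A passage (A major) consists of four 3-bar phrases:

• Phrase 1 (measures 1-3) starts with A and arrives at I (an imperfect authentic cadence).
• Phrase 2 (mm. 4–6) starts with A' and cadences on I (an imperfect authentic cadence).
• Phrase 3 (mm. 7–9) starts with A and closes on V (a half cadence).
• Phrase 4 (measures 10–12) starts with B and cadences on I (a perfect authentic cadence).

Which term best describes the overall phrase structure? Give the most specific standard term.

Four phrases in two halves: the first half (mm. 1–6) ends with an imperfect authentic cadence, the second (measures 7-12) with a perfect authentic cadence — a large antecedent–consequent pair, i.e. a double period.
Phrase 3 begins with the same material as phrase 1, making it parallel.

parallel double period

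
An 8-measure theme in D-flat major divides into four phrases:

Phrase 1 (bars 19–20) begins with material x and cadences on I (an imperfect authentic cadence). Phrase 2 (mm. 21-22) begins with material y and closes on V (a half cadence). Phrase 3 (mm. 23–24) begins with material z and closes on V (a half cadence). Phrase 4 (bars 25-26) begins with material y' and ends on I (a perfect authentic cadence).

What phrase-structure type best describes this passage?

contrasting double period

Four phrases in two halves: the first half (bars 19-22) ends with a half cadence, the second (mm. 23–26) with a perfect authentic cadence — a large antecedent–consequent pair, i.e. a double period.
Phrase 3 begins with different material from phrase 1, making it contrasting.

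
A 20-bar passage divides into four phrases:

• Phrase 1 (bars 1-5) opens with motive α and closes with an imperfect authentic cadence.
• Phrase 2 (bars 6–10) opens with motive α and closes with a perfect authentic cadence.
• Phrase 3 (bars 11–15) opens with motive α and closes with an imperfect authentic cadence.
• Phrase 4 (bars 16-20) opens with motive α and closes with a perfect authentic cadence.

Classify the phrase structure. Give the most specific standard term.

repeated period

The cadence pattern IAC–PAC–IAC–PAC is weak–strong twice, and phrases 3–4 restate phrases 1–2: a period heard twice, not a double period (which would end weakly at phrase 2).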